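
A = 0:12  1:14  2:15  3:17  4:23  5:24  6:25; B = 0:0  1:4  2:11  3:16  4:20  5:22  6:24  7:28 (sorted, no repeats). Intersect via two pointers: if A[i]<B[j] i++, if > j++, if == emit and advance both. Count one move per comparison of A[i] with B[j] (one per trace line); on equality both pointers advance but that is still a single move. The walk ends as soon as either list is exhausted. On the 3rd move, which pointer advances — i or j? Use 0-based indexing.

j

i=0 j=0: 12>0, j++
i=0 j=1: 12>4, j++
i=0 j=2: 12>11, j++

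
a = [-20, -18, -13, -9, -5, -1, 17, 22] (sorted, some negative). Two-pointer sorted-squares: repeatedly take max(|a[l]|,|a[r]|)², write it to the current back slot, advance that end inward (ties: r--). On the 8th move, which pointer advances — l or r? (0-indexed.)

[0,7] |-20|<=|22| out[7]=484 → r--
[0,6] |-20|>|17| out[6]=400 → l++
[1,6] |-18|>|17| out[5]=324 → l++
[2,6] |-13|<=|17| out[4]=289 → r--
[2,5] |-13|>|-1| out[3]=169 → l++
[3,5] |-9|>|-1| out[2]=81 → l++
[4,5] |-5|>|-1| out[1]=25 → l++
[5,5] |-1|<=|-1| out[0]=1 → r--

r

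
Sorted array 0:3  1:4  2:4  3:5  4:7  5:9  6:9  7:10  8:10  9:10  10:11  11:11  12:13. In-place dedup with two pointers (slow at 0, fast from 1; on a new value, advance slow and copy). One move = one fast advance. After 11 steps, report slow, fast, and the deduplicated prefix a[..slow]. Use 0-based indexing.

slow=6, fast=12, prefix=[3, 4, 5, 7, 9, 10, 11]

slow=0 fast=1: a[fast]=4≠a[slow]=3 write a[1]=4, slow++,fast++
slow=1 fast=2: a[fast]=4=a[slow] dup, fast++
slow=1 fast=3: a[fast]=5≠a[slow]=4 write a[2]=5, slow++,fast++
slow=2 fast=4: a[fast]=7≠a[slow]=5 write a[3]=7, slow++,fast++
slow=3 fast=5: a[fast]=9≠a[slow]=7 write a[4]=9, slow++,fast++
slow=4 fast=6: a[fast]=9=a[slow] dup, fast++
slow=4 fast=7: a[fast]=10≠a[slow]=9 write a[5]=10, slow++,fast++
slow=5 fast=8: a[fast]=10=a[slow] dup, fast++
slow=5 fast=9: a[fast]=10=a[slow] dup, fast++
slow=5 fast=10: a[fast]=11≠a[slow]=10 write a[6]=11, slow++,fast++
slow=6 fast=11: a[fast]=11=a[slow] dup, fast++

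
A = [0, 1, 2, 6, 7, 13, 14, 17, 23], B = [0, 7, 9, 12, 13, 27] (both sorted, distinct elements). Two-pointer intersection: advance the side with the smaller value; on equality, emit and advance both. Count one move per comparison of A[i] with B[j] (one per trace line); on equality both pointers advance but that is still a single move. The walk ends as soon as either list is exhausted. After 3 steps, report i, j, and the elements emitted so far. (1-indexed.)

i=4, j=2, emitted=[0]

[i=1,j=1] 0==0 emit → i++,j++
[i=2,j=2] 1<7 → i++
[i=3,j=2] 2<7 → i++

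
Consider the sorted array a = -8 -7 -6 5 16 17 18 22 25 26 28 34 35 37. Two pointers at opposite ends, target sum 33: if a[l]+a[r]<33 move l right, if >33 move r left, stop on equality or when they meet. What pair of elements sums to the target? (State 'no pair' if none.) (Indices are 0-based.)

(5, 28)

[0,13] -8+37=29 <33 → l++
[1,13] -7+37=30 <33 → l++
[2,13] -6+37=31 <33 → l++
[3,13] 5+37=42 >33 → r--
[3,12] 5+35=40 >33 → r--
[3,11] 5+34=39 >33 → r--
[3,10] 5+28=33 → found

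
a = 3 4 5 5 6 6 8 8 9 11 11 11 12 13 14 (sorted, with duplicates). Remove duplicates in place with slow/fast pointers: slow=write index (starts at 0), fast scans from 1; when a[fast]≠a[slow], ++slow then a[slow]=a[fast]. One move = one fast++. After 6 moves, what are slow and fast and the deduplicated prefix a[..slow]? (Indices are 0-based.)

(s=0,f=1) a[fast]=4≠a[slow]=3 write a[1]=4 → slow++,fast++
(s=1,f=2) a[fast]=5≠a[slow]=4 write a[2]=5 → slow++,fast++
(s=2,f=3) a[fast]=5=a[slow] dup → fast++
(s=2,f=4) a[fast]=6≠a[slow]=5 write a[3]=6 → slow++,fast++
(s=3,f=5) a[fast]=6=a[slow] dup → fast++
(s=3,f=6) a[fast]=8≠a[slow]=6 write a[4]=8 → slow++,fast++

slow=4, fast=7, prefix=[3, 4, 5, 6, 8]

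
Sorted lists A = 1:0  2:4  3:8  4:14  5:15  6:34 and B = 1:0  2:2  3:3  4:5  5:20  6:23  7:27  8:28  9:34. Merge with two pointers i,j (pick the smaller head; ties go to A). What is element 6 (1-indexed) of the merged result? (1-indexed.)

[i=1,j=1] A[i]=0<=B[j]=0 take 0 → i++
[i=2,j=1] A[i]=4>B[j]=0 take 0 → j++
[i=2,j=2] A[i]=4>B[j]=2 take 2 → j++
[i=2,j=3] A[i]=4>B[j]=3 take 3 → j++
[i=2,j=4] A[i]=4<=B[j]=5 take 4 → i++
[i=3,j=4] A[i]=8>B[j]=5 take 5 → j++
[i=3,j=5] A[i]=8<=B[j]=20 take 8 → i++
[i=4,j=5] A[i]=14<=B[j]=20 take 14 → i++
[i=5,j=5] A[i]=15<=B[j]=20 take 15 → i++
[i=6,j=5] A[i]=34>B[j]=20 take 20 → j++
[i=6,j=6] A[i]=34>B[j]=23 take 23 → j++
[i=6,j=7] A[i]=34>B[j]=27 take 27 → j++
[i=6,j=8] A[i]=34>B[j]=28 take 28 → j++
[i=6,j=9] A[i]=34<=B[j]=34 take 34 → i++
[i=7,j=9] A done, take B[j]=34 → j++

merged[6] = 5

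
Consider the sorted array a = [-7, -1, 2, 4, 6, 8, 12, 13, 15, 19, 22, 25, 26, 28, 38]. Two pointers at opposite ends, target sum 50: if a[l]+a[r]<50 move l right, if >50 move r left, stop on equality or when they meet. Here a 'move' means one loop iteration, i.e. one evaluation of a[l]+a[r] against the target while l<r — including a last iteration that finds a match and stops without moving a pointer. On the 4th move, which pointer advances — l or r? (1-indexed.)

[1,15] -7+38=31 <50 → l++
[2,15] -1+38=37 <50 → l++
[3,15] 2+38=40 <50 → l++
[4,15] 4+38=42 <50 → l++

l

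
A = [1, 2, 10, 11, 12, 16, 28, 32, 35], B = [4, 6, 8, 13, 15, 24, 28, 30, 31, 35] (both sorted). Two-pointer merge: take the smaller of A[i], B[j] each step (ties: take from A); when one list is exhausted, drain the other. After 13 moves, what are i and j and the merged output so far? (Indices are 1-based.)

i=8, j=7, merged so far=[1, 2, 4, 6, 8, 10, 11, 12, 13, 15, 16, 24, 28]

[i=1,j=1] A[i]=1<=B[j]=4 take 1 → i++
[i=2,j=1] A[i]=2<=B[j]=4 take 2 → i++
[i=3,j=1] A[i]=10>B[j]=4 take 4 → j++
[i=3,j=2] A[i]=10>B[j]=6 take 6 → j++
[i=3,j=3] A[i]=10>B[j]=8 take 8 → j++
[i=3,j=4] A[i]=10<=B[j]=13 take 10 → i++
[i=4,j=4] A[i]=11<=B[j]=13 take 11 → i++
[i=5,j=4] A[i]=12<=B[j]=13 take 12 → i++
[i=6,j=4] A[i]=16>B[j]=13 take 13 → j++
[i=6,j=5] A[i]=16>B[j]=15 take 15 → j++
[i=6,j=6] A[i]=16<=B[j]=24 take 16 → i++
[i=7,j=6] A[i]=28>B[j]=24 take 24 → j++
[i=7,j=7] A[i]=28<=B[j]=28 take 28 → i++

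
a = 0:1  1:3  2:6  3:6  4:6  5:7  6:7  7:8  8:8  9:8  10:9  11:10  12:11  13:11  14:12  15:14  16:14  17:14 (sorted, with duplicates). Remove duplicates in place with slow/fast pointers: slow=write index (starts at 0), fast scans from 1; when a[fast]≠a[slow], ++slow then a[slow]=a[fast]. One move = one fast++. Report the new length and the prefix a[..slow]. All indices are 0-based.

length 10; prefix = [1, 3, 6, 7, 8, 9, 10, 11, 12, 14]

(s=0,f=1) a[fast]=3≠a[slow]=1 write a[1]=3 → slow++,fast++
(s=1,f=2) a[fast]=6≠a[slow]=3 write a[2]=6 → slow++,fast++
(s=2,f=3) a[fast]=6=a[slow] dup → fast++
(s=2,f=4) a[fast]=6=a[slow] dup → fast++
(s=2,f=5) a[fast]=7≠a[slow]=6 write a[3]=7 → slow++,fast++
(s=3,f=6) a[fast]=7=a[slow] dup → fast++
(s=3,f=7) a[fast]=8≠a[slow]=7 write a[4]=8 → slow++,fast++
(s=4,f=8) a[fast]=8=a[slow] dup → fast++
(s=4,f=9) a[fast]=8=a[slow] dup → fast++
(s=4,f=10) a[fast]=9≠a[slow]=8 write a[5]=9 → slow++,fast++
(s=5,f=11) a[fast]=10≠a[slow]=9 write a[6]=10 → slow++,fast++
(s=6,f=12) a[fast]=11≠a[slow]=10 write a[7]=11 → slow++,fast++
(s=7,f=13) a[fast]=11=a[slow] dup → fast++
(s=7,f=14) a[fast]=12≠a[slow]=11 write a[8]=12 → slow++,fast++
(s=8,f=15) a[fast]=14≠a[slow]=12 write a[9]=14 → slow++,fast++
(s=9,f=16) a[fast]=14=a[slow] dup → fast++
(s=9,f=17) a[fast]=14=a[slow] dup → fast++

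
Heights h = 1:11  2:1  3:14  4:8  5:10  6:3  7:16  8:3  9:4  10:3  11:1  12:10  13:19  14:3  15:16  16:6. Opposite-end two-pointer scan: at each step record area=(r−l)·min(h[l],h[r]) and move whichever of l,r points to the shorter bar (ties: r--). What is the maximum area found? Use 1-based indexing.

max area = 168

[1,16] min(11,6)*15=90 best=90 * → r--
[1,15] min(11,16)*14=154 best=154 * → l++
[2,15] min(1,16)*13=13 best=154 → l++
[3,15] min(14,16)*12=168 best=168 * → l++
[4,15] min(8,16)*11=88 best=168 → l++
[5,15] min(10,16)*10=100 best=168 → l++
[6,15] min(3,16)*9=27 best=168 → l++
[7,15] min(16,16)*8=128 best=168 → r--
[7,14] min(16,3)*7=21 best=168 → r--
[7,13] min(16,19)*6=96 best=168 → l++
[8,13] min(3,19)*5=15 best=168 → l++
[9,13] min(4,19)*4=16 best=168 → l++
[10,13] min(3,19)*3=9 best=168 → l++
[11,13] min(1,19)*2=2 best=168 → l++
[12,13] min(10,19)*1=10 best=168 → l++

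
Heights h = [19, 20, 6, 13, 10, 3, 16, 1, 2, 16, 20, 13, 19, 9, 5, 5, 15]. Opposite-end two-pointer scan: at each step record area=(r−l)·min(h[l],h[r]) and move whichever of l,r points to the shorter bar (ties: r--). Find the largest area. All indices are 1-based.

max area = 240

[1,17] min(19,15)*16=240 best=240 * → r--
[1,16] min(19,5)*15=75 best=240 → r--
[1,15] min(19,5)*14=70 best=240 → r--
[1,14] min(19,9)*13=117 best=240 → r--
[1,13] min(19,19)*12=228 best=240 → r--
[1,12] min(19,13)*11=143 best=240 → r--
[1,11] min(19,20)*10=190 best=240 → l++
[2,11] min(20,20)*9=180 best=240 → r--
[2,10] min(20,16)*8=128 best=240 → r--
[2,9] min(20,2)*7=14 best=240 → r--
[2,8] min(20,1)*6=6 best=240 → r--
[2,7] min(20,16)*5=80 best=240 → r--
[2,6] min(20,3)*4=12 best=240 → r--
[2,5] min(20,10)*3=30 best=240 → r--
[2,4] min(20,13)*2=26 best=240 → r--
[2,3] min(20,6)*1=6 best=240 → r--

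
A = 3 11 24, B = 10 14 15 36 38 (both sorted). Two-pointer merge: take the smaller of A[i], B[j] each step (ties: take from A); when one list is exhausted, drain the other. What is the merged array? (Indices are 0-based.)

i=0 j=0: A[i]=3<=B[j]=10 take 3, i++
i=1 j=0: A[i]=11>B[j]=10 take 10, j++
i=1 j=1: A[i]=11<=B[j]=14 take 11, i++
i=2 j=1: A[i]=24>B[j]=14 take 14, j++
i=2 j=2: A[i]=24>B[j]=15 take 15, j++
i=2 j=3: A[i]=24<=B[j]=36 take 24, i++
i=3 j=3: A done, take B[j]=36, j++
i=3 j=4: A done, take B[j]=38, j++

[3, 10, 11, 14, 15, 24, 36, 38]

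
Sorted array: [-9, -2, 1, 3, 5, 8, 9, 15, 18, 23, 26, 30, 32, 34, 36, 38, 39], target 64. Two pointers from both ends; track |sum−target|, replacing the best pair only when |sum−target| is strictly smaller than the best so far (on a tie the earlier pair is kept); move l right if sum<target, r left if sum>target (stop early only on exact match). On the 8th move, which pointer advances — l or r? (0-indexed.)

l

l=0 r=16: -9+39=30 d=34 *, l++
l=1 r=16: -2+39=37 d=27 *, l++
l=2 r=16: 1+39=40 d=24 *, l++
l=3 r=16: 3+39=42 d=22 *, l++
l=4 r=16: 5+39=44 d=20 *, l++
l=5 r=16: 8+39=47 d=17 *, l++
l=6 r=16: 9+39=48 d=16 *, l++
l=7 r=16: 15+39=54 d=10 *, l++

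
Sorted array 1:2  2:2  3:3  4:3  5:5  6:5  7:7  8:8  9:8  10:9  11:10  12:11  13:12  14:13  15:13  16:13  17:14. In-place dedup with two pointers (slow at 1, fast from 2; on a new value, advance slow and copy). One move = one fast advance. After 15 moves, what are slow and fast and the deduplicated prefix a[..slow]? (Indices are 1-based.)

slow=1 fast=2: a[fast]=2=a[slow] dup, fast++
slow=1 fast=3: a[fast]=3≠a[slow]=2 write a[2]=3, slow++,fast++
slow=2 fast=4: a[fast]=3=a[slow] dup, fast++
slow=2 fast=5: a[fast]=5≠a[slow]=3 write a[3]=5, slow++,fast++
slow=3 fast=6: a[fast]=5=a[slow] dup, fast++
slow=3 fast=7: a[fast]=7≠a[slow]=5 write a[4]=7, slow++,fast++
slow=4 fast=8: a[fast]=8≠a[slow]=7 write a[5]=8, slow++,fast++
slow=5 fast=9: a[fast]=8=a[slow] dup, fast++
slow=5 fast=10: a[fast]=9≠a[slow]=8 write a[6]=9, slow++,fast++
slow=6 fast=11: a[fast]=10≠a[slow]=9 write a[7]=10, slow++,fast++
slow=7 fast=12: a[fast]=11≠a[slow]=10 write a[8]=11, slow++,fast++
slow=8 fast=13: a[fast]=12≠a[slow]=11 write a[9]=12, slow++,fast++
slow=9 fast=14: a[fast]=13≠a[slow]=12 write a[10]=13, slow++,fast++
slow=10 fast=15: a[fast]=13=a[slow] dup, fast++
slow=10 fast=16: a[fast]=13=a[slow] dup, fast++

slow=10, fast=17, prefix=[2, 3, 5, 7, 8, 9, 10, 11, 12, 13]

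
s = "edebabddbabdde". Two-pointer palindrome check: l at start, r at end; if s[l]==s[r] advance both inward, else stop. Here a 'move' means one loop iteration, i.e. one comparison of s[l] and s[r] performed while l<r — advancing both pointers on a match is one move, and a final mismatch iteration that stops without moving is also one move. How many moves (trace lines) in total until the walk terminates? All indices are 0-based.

[0,13] 'e'=='e' → l++,r--
[1,12] 'd'=='d' → l++,r--
[2,11] 'e'!='d' → stop

3 moves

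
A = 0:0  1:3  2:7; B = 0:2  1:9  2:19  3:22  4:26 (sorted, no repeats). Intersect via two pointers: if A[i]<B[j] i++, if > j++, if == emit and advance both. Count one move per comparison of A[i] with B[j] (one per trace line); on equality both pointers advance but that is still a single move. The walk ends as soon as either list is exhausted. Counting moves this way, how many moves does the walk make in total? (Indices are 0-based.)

[i=0,j=0] 0<2 → i++
[i=1,j=0] 3>2 → j++
[i=1,j=1] 3<9 → i++
[i=2,j=1] 7<9 → i++

4 moves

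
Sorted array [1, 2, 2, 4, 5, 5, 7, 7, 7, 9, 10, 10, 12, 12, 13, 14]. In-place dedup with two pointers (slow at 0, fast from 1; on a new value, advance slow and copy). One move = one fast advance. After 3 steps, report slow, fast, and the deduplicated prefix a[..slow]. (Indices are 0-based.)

slow=0 fast=1: a[fast]=2≠a[slow]=1 write a[1]=2, slow++,fast++
slow=1 fast=2: a[fast]=2=a[slow] dup, fast++
slow=1 fast=3: a[fast]=4≠a[slow]=2 write a[2]=4, slow++,fast++

slow=2, fast=4, prefix=[1, 2, 4]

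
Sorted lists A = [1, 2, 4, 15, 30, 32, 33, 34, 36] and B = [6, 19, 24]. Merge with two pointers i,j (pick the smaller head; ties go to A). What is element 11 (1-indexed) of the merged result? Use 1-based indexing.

merged[11] = 34

i=1 j=1: A[i]=1<=B[j]=6 take 1, i++
i=2 j=1: A[i]=2<=B[j]=6 take 2, i++
i=3 j=1: A[i]=4<=B[j]=6 take 4, i++
i=4 j=1: A[i]=15>B[j]=6 take 6, j++
i=4 j=2: A[i]=15<=B[j]=19 take 15, i++
i=5 j=2: A[i]=30>B[j]=19 take 19, j++
i=5 j=3: A[i]=30>B[j]=24 take 24, j++
i=5 j=4: B done, take A[i]=30, i++
i=6 j=4: B done, take A[i]=32, i++
i=7 j=4: B done, take A[i]=33, i++
i=8 j=4: B done, take A[i]=34, i++
i=9 j=4: B done, take A[i]=36, i++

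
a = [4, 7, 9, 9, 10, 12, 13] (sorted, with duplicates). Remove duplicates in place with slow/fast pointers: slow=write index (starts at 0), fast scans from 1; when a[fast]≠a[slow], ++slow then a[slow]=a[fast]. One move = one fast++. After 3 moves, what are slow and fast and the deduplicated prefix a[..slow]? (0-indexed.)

slow=2, fast=4, prefix=[4, 7, 9]

(s=0,f=1) a[fast]=7≠a[slow]=4 write a[1]=7 → slow++,fast++
(s=1,f=2) a[fast]=9≠a[slow]=7 write a[2]=9 → slow++,fast++
(s=2,f=3) a[fast]=9=a[slow] dup → fast++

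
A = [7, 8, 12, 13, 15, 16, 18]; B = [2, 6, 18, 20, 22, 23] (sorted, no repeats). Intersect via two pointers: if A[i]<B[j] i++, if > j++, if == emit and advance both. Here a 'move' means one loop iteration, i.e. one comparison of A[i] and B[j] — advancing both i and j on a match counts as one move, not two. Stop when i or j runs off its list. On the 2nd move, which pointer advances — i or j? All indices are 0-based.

j

[i=0,j=0] 7>2 → j++
[i=0,j=1] 7>6 → j++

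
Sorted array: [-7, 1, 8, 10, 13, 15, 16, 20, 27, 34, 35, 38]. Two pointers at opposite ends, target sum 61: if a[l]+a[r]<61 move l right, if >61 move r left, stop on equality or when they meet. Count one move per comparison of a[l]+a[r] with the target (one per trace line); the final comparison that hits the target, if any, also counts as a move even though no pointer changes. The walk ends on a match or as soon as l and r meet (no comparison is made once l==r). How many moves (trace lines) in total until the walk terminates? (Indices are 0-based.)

[0,11] -7+38=31 <61 → l++
[1,11] 1+38=39 <61 → l++
[2,11] 8+38=46 <61 → l++
[3,11] 10+38=48 <61 → l++
[4,11] 13+38=51 <61 → l++
[5,11] 15+38=53 <61 → l++
[6,11] 16+38=54 <61 → l++
[7,11] 20+38=58 <61 → l++
[8,11] 27+38=65 >61 → r--
[8,10] 27+35=62 >61 → r--
[8,9] 27+34=61 → found

11 moves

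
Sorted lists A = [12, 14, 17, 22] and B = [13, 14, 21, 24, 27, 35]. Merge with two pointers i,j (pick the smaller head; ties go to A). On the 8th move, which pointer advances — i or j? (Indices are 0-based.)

[i=0,j=0] A[i]=12<=B[j]=13 take 12 → i++
[i=1,j=0] A[i]=14>B[j]=13 take 13 → j++
[i=1,j=1] A[i]=14<=B[j]=14 take 14 → i++
[i=2,j=1] A[i]=17>B[j]=14 take 14 → j++
[i=2,j=2] A[i]=17<=B[j]=21 take 17 → i++
[i=3,j=2] A[i]=22>B[j]=21 take 21 → j++
[i=3,j=3] A[i]=22<=B[j]=24 take 22 → i++
[i=4,j=3] A done, take B[j]=24 → j++

j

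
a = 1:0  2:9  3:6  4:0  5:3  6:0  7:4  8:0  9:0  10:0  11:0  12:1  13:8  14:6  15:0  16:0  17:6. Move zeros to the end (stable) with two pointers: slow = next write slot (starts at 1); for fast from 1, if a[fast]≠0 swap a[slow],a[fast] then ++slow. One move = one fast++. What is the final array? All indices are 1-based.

[9, 6, 3, 4, 1, 8, 6, 6, 0, 0, 0, 0, 0, 0, 0, 0, 0]

slow=1 fast=1: a[fast]=0, fast++
slow=1 fast=2: a[fast]=9≠0 swap→a[1]=9, slow++,fast++
slow=2 fast=3: a[fast]=6≠0 swap→a[2]=6, slow++,fast++
slow=3 fast=4: a[fast]=0, fast++
slow=3 fast=5: a[fast]=3≠0 swap→a[3]=3, slow++,fast++
slow=4 fast=6: a[fast]=0, fast++
slow=4 fast=7: a[fast]=4≠0 swap→a[4]=4, slow++,fast++
slow=5 fast=8: a[fast]=0, fast++
slow=5 fast=9: a[fast]=0, fast++
slow=5 fast=10: a[fast]=0, fast++
slow=5 fast=11: a[fast]=0, fast++
slow=5 fast=12: a[fast]=1≠0 swap→a[5]=1, slow++,fast++
slow=6 fast=13: a[fast]=8≠0 swap→a[6]=8, slow++,fast++
slow=7 fast=14: a[fast]=6≠0 swap→a[7]=6, slow++,fast++
slow=8 fast=15: a[fast]=0, fast++
slow=8 fast=16: a[fast]=0, fast++
slow=8 fast=17: a[fast]=6≠0 swap→a[8]=6, slow++,fast++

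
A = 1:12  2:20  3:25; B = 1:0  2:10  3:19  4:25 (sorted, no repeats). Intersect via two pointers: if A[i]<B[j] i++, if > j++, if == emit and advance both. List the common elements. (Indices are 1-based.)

intersection = [25]

[i=1,j=1] 12>0 → j++
[i=1,j=2] 12>10 → j++
[i=1,j=3] 12<19 → i++
[i=2,j=3] 20>19 → j++
[i=2,j=4] 20<25 → i++
[i=3,j=4] 25==25 emit → i++,j++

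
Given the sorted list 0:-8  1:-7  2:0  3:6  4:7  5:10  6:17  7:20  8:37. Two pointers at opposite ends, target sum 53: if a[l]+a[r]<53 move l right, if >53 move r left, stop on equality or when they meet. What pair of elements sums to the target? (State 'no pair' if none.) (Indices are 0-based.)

no pair

[0,8] -8+37=29 <53 → l++
[1,8] -7+37=30 <53 → l++
[2,8] 0+37=37 <53 → l++
[3,8] 6+37=43 <53 → l++
[4,8] 7+37=44 <53 → l++
[5,8] 10+37=47 <53 → l++
[6,8] 17+37=54 >53 → r--
[6,7] 17+20=37 <53 → l++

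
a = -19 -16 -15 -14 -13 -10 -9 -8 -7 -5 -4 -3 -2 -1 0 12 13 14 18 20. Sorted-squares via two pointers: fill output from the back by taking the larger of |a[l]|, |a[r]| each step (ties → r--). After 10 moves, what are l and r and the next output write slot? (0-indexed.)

l=5, r=14, next write slot=9

l=0 r=19: |-19|<=|20| out[19]=400, r--
l=0 r=18: |-19|>|18| out[18]=361, l++
l=1 r=18: |-16|<=|18| out[17]=324, r--
l=1 r=17: |-16|>|14| out[16]=256, l++
l=2 r=17: |-15|>|14| out[15]=225, l++
l=3 r=17: |-14|<=|14| out[14]=196, r--
l=3 r=16: |-14|>|13| out[13]=196, l++
l=4 r=16: |-13|<=|13| out[12]=169, r--
l=4 r=15: |-13|>|12| out[11]=169, l++
l=5 r=15: |-10|<=|12| out[10]=144, r--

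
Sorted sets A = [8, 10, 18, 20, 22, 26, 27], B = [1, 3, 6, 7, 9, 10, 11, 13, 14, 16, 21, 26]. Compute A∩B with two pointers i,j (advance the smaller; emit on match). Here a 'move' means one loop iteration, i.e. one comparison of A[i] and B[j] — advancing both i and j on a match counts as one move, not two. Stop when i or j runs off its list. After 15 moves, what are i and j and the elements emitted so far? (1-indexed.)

i=6, j=12, emitted=[10]

i=1 j=1: 8>1, j++
i=1 j=2: 8>3, j++
i=1 j=3: 8>6, j++
i=1 j=4: 8>7, j++
i=1 j=5: 8<9, i++
i=2 j=5: 10>9, j++
i=2 j=6: 10==10 emit, i++,j++
i=3 j=7: 18>11, j++
i=3 j=8: 18>13, j++
i=3 j=9: 18>14, j++
i=3 j=10: 18>16, j++
i=3 j=11: 18<21, i++
i=4 j=11: 20<21, i++
i=5 j=11: 22>21, j++
i=5 j=12: 22<26, i++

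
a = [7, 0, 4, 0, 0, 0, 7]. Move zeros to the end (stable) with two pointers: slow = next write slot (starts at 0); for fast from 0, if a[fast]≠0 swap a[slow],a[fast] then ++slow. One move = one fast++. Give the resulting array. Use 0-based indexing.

[7, 4, 7, 0, 0, 0, 0]

(s=0,f=0) a[fast]=7≠0 swap→a[0]=7 → slow++,fast++
(s=1,f=1) a[fast]=0 → fast++
(s=1,f=2) a[fast]=4≠0 swap→a[1]=4 → slow++,fast++
(s=2,f=3) a[fast]=0 → fast++
(s=2,f=4) a[fast]=0 → fast++
(s=2,f=5) a[fast]=0 → fast++
(s=2,f=6) a[fast]=7≠0 swap→a[2]=7 → slow++,fast++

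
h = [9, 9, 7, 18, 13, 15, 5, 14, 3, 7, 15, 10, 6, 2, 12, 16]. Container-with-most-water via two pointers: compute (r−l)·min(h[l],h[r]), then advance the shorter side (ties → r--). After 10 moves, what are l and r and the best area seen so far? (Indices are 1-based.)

[1,16] min(9,16)*15=135 best=135 * → l++
[2,16] min(9,16)*14=126 best=135 → l++
[3,16] min(7,16)*13=91 best=135 → l++
[4,16] min(18,16)*12=192 best=192 * → r--
[4,15] min(18,12)*11=132 best=192 → r--
[4,14] min(18,2)*10=20 best=192 → r--
[4,13] min(18,6)*9=54 best=192 → r--
[4,12] min(18,10)*8=80 best=192 → r--
[4,11] min(18,15)*7=105 best=192 → r--
[4,10] min(18,7)*6=42 best=192 → r--

l=4, r=9, best area=192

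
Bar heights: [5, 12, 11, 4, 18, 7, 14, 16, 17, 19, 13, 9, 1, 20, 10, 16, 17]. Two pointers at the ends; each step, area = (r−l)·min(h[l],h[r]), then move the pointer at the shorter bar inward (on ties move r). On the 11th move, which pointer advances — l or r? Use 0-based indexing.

l

l=0 r=16: min(5,17)*16=80 best=80 *, l++
l=1 r=16: min(12,17)*15=180 best=180 *, l++
l=2 r=16: min(11,17)*14=154 best=180, l++
l=3 r=16: min(4,17)*13=52 best=180, l++
l=4 r=16: min(18,17)*12=204 best=204 *, r--
l=4 r=15: min(18,16)*11=176 best=204, r--
l=4 r=14: min(18,10)*10=100 best=204, r--
l=4 r=13: min(18,20)*9=162 best=204, l++
l=5 r=13: min(7,20)*8=56 best=204, l++
l=6 r=13: min(14,20)*7=98 best=204, l++
l=7 r=13: min(16,20)*6=96 best=204, l++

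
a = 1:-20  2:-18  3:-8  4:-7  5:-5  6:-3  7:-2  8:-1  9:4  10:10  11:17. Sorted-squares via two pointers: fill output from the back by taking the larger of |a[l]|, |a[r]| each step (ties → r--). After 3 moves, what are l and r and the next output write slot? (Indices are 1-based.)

[1,11] |-20|>|17| out[11]=400 → l++
[2,11] |-18|>|17| out[10]=324 → l++
[3,11] |-8|<=|17| out[9]=289 → r--

l=3, r=10, next write slot=8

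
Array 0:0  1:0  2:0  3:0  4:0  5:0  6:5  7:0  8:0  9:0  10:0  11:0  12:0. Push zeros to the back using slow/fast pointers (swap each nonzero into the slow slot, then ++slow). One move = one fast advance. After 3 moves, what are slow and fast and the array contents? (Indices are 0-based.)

(s=0,f=0) a[fast]=0 → fast++
(s=0,f=1) a[fast]=0 → fast++
(s=0,f=2) a[fast]=0 → fast++

slow=0, fast=3, a=[0, 0, 0, 0, 0, 0, 5, 0, 0, 0, 0, 0, 0]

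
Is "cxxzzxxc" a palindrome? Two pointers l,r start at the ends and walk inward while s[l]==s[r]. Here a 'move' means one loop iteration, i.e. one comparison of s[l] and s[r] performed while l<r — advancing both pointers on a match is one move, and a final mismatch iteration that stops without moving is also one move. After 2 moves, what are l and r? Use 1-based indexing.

[1,8] 'c'=='c' → l++,r--
[2,7] 'x'=='x' → l++,r--

l=3, r=6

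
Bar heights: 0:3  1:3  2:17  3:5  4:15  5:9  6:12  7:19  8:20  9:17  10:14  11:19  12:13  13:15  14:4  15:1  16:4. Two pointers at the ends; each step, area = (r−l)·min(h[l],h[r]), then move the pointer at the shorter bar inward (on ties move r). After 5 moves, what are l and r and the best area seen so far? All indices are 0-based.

[0,16] min(3,4)*16=48 best=48 * → l++
[1,16] min(3,4)*15=45 best=48 → l++
[2,16] min(17,4)*14=56 best=56 * → r--
[2,15] min(17,1)*13=13 best=56 → r--
[2,14] min(17,4)*12=48 best=56 → r--

l=2, r=13, best area=56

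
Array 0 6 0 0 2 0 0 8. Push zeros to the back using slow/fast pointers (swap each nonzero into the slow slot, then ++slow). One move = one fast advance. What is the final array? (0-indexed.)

[6, 2, 8, 0, 0, 0, 0, 0]

(s=0,f=0) a[fast]=0 → fast++
(s=0,f=1) a[fast]=6≠0 swap→a[0]=6 → slow++,fast++
(s=1,f=2) a[fast]=0 → fast++
(s=1,f=3) a[fast]=0 → fast++
(s=1,f=4) a[fast]=2≠0 swap→a[1]=2 → slow++,fast++
(s=2,f=5) a[fast]=0 → fast++
(s=2,f=6) a[fast]=0 → fast++
(s=2,f=7) a[fast]=8≠0 swap→a[2]=8 → slow++,fast++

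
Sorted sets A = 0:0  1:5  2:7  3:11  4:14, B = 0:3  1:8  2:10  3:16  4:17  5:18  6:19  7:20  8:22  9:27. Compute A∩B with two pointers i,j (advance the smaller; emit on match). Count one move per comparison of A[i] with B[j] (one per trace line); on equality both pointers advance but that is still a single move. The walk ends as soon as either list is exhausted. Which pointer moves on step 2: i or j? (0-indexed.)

[i=0,j=0] 0<3 → i++
[i=1,j=0] 5>3 → j++

j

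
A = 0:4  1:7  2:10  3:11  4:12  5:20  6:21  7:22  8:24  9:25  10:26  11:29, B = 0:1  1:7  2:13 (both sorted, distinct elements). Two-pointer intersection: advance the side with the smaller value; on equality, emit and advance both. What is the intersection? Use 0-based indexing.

intersection = [7]

[i=0,j=0] 4>1 → j++
[i=0,j=1] 4<7 → i++
[i=1,j=1] 7==7 emit → i++,j++
[i=2,j=2] 10<13 → i++
[i=3,j=2] 11<13 → i++
[i=4,j=2] 12<13 → i++
[i=5,j=2] 20>13 → j++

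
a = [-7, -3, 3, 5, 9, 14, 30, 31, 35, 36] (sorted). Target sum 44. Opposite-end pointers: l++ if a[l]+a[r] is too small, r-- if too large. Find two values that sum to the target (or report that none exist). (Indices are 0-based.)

(9, 35)

l=0 r=9: -7+36=29 <44, l++
l=1 r=9: -3+36=33 <44, l++
l=2 r=9: 3+36=39 <44, l++
l=3 r=9: 5+36=41 <44, l++
l=4 r=9: 9+36=45 >44, r--
l=4 r=8: 9+35=44, found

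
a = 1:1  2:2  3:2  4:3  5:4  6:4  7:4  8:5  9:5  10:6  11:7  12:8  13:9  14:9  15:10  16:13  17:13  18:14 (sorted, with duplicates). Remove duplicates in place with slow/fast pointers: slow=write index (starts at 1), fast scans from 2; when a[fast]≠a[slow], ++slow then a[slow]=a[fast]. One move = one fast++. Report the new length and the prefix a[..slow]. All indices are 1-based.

length 12; prefix = [1, 2, 3, 4, 5, 6, 7, 8, 9, 10, 13, 14]

slow=1 fast=2: a[fast]=2≠a[slow]=1 write a[2]=2, slow++,fast++
slow=2 fast=3: a[fast]=2=a[slow] dup, fast++
slow=2 fast=4: a[fast]=3≠a[slow]=2 write a[3]=3, slow++,fast++
slow=3 fast=5: a[fast]=4≠a[slow]=3 write a[4]=4, slow++,fast++
slow=4 fast=6: a[fast]=4=a[slow] dup, fast++
slow=4 fast=7: a[fast]=4=a[slow] dup, fast++
slow=4 fast=8: a[fast]=5≠a[slow]=4 write a[5]=5, slow++,fast++
slow=5 fast=9: a[fast]=5=a[slow] dup, fast++
slow=5 fast=10: a[fast]=6≠a[slow]=5 write a[6]=6, slow++,fast++
slow=6 fast=11: a[fast]=7≠a[slow]=6 write a[7]=7, slow++,fast++
slow=7 fast=12: a[fast]=8≠a[slow]=7 write a[8]=8, slow++,fast++
slow=8 fast=13: a[fast]=9≠a[slow]=8 write a[9]=9, slow++,fast++
slow=9 fast=14: a[fast]=9=a[slow] dup, fast++
slow=9 fast=15: a[fast]=10≠a[slow]=9 write a[10]=10, slow++,fast++
slow=10 fast=16: a[fast]=13≠a[slow]=10 write a[11]=13, slow++,fast++
slow=11 fast=17: a[fast]=13=a[slow] dup, fast++
slow=11 fast=18: a[fast]=14≠a[slow]=13 write a[12]=14, slow++,fast++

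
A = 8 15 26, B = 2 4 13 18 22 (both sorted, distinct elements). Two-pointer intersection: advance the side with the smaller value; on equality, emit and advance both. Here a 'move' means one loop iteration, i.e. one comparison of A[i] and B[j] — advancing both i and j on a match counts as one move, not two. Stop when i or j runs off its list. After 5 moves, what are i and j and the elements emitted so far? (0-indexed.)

i=2, j=3, emitted=[]

i=0 j=0: 8>2, j++
i=0 j=1: 8>4, j++
i=0 j=2: 8<13, i++
i=1 j=2: 15>13, j++
i=1 j=3: 15<18, i++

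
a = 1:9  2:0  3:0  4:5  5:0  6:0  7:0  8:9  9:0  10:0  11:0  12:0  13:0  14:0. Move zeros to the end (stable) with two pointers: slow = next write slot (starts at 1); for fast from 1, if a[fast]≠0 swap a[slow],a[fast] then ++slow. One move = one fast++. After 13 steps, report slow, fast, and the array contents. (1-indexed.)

slow=4, fast=14, a=[9, 5, 9, 0, 0, 0, 0, 0, 0, 0, 0, 0, 0, 0]

(s=1,f=1) a[fast]=9≠0 swap→a[1]=9 → slow++,fast++
(s=2,f=2) a[fast]=0 → fast++
(s=2,f=3) a[fast]=0 → fast++
(s=2,f=4) a[fast]=5≠0 swap→a[2]=5 → slow++,fast++
(s=3,f=5) a[fast]=0 → fast++
(s=3,f=6) a[fast]=0 → fast++
(s=3,f=7) a[fast]=0 → fast++
(s=3,f=8) a[fast]=9≠0 swap→a[3]=9 → slow++,fast++
(s=4,f=9) a[fast]=0 → fast++
(s=4,f=10) a[fast]=0 → fast++
(s=4,f=11) a[fast]=0 → fast++
(s=4,f=12) a[fast]=0 → fast++
(s=4,f=13) a[fast]=0 → fast++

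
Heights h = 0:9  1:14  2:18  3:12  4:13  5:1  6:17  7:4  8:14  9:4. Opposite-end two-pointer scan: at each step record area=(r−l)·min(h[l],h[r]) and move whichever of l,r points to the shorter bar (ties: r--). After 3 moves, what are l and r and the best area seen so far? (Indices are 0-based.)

l=1, r=7, best area=98

[0,9] min(9,4)*9=36 best=36 * → r--
[0,8] min(9,14)*8=72 best=72 * → l++
[1,8] min(14,14)*7=98 best=98 * → r--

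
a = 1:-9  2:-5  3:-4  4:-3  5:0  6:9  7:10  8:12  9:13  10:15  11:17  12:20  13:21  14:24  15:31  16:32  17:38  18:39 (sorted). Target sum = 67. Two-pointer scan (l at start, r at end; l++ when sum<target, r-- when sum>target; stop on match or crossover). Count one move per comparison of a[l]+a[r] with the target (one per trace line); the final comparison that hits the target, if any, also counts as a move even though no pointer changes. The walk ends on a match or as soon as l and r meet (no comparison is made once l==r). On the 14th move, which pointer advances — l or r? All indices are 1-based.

l=1 r=18: -9+39=30 <67, l++
l=2 r=18: -5+39=34 <67, l++
l=3 r=18: -4+39=35 <67, l++
l=4 r=18: -3+39=36 <67, l++
l=5 r=18: 0+39=39 <67, l++
l=6 r=18: 9+39=48 <67, l++
l=7 r=18: 10+39=49 <67, l++
l=8 r=18: 12+39=51 <67, l++
l=9 r=18: 13+39=52 <67, l++
l=10 r=18: 15+39=54 <67, l++
l=11 r=18: 17+39=56 <67, l++
l=12 r=18: 20+39=59 <67, l++
l=13 r=18: 21+39=60 <67, l++
l=14 r=18: 24+39=63 <67, l++

l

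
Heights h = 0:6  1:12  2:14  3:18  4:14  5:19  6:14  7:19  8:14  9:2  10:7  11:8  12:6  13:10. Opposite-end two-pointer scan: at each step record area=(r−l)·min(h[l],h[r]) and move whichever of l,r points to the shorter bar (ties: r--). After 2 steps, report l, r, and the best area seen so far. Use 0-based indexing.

l=1, r=12, best area=120

[0,13] min(6,10)*13=78 best=78 * → l++
[1,13] min(12,10)*12=120 best=120 * → r--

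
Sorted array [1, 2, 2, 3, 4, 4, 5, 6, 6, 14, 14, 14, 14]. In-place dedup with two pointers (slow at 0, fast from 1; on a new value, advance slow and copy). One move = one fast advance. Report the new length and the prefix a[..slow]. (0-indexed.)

slow=0 fast=1: a[fast]=2≠a[slow]=1 write a[1]=2, slow++,fast++
slow=1 fast=2: a[fast]=2=a[slow] dup, fast++
slow=1 fast=3: a[fast]=3≠a[slow]=2 write a[2]=3, slow++,fast++
slow=2 fast=4: a[fast]=4≠a[slow]=3 write a[3]=4, slow++,fast++
slow=3 fast=5: a[fast]=4=a[slow] dup, fast++
slow=3 fast=6: a[fast]=5≠a[slow]=4 write a[4]=5, slow++,fast++
slow=4 fast=7: a[fast]=6≠a[slow]=5 write a[5]=6, slow++,fast++
slow=5 fast=8: a[fast]=6=a[slow] dup, fast++
slow=5 fast=9: a[fast]=14≠a[slow]=6 write a[6]=14, slow++,fast++
slow=6 fast=10: a[fast]=14=a[slow] dup, fast++
slow=6 fast=11: a[fast]=14=a[slow] dup, fast++
slow=6 fast=12: a[fast]=14=a[slow] dup, fast++

length 7; prefix = [1, 2, 3, 4, 5, 6, 14]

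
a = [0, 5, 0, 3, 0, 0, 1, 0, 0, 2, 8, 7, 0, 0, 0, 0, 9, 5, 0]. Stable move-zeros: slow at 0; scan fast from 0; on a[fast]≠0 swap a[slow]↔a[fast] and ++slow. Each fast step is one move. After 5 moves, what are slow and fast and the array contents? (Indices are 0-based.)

slow=2, fast=5, a=[5, 3, 0, 0, 0, 0, 1, 0, 0, 2, 8, 7, 0, 0, 0, 0, 9, 5, 0]

(s=0,f=0) a[fast]=0 → fast++
(s=0,f=1) a[fast]=5≠0 swap→a[0]=5 → slow++,fast++
(s=1,f=2) a[fast]=0 → fast++
(s=1,f=3) a[fast]=3≠0 swap→a[1]=3 → slow++,fast++
(s=2,f=4) a[fast]=0 → fast++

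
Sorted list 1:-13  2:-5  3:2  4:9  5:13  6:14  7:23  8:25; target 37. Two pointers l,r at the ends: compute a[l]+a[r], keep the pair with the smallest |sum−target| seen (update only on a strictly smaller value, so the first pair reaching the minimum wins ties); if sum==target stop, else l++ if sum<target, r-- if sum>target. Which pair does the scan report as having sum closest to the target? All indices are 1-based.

[1,8] -13+25=12 d=25 * → l++
[2,8] -5+25=20 d=17 * → l++
[3,8] 2+25=27 d=10 * → l++
[4,8] 9+25=34 d=3 * → l++
[5,8] 13+25=38 d=1 * → r--
[5,7] 13+23=36 d=1 → l++
[6,7] 14+23=37 d=0 * → stop

pair (14, 23) with sum 37 (|Δ|=0)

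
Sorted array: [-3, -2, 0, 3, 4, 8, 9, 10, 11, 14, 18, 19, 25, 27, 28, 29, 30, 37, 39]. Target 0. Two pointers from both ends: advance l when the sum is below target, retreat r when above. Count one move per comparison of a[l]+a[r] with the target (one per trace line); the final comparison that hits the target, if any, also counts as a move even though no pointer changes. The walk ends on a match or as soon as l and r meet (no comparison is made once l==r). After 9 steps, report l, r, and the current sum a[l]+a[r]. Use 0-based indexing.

l=0 r=18: -3+39=36 >0, r--
l=0 r=17: -3+37=34 >0, r--
l=0 r=16: -3+30=27 >0, r--
l=0 r=15: -3+29=26 >0, r--
l=0 r=14: -3+28=25 >0, r--
l=0 r=13: -3+27=24 >0, r--
l=0 r=12: -3+25=22 >0, r--
l=0 r=11: -3+19=16 >0, r--
l=0 r=10: -3+18=15 >0, r--

l=0, r=9, sum=11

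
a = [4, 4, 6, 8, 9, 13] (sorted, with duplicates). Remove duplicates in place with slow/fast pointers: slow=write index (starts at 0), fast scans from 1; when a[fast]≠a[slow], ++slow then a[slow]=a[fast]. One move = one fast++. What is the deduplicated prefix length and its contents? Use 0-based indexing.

length 5; prefix = [4, 6, 8, 9, 13]

(s=0,f=1) a[fast]=4=a[slow] dup → fast++
(s=0,f=2) a[fast]=6≠a[slow]=4 write a[1]=6 → slow++,fast++
(s=1,f=3) a[fast]=8≠a[slow]=6 write a[2]=8 → slow++,fast++
(s=2,f=4) a[fast]=9≠a[slow]=8 write a[3]=9 → slow++,fast++
(s=3,f=5) a[fast]=13≠a[slow]=9 write a[4]=13 → slow++,fast++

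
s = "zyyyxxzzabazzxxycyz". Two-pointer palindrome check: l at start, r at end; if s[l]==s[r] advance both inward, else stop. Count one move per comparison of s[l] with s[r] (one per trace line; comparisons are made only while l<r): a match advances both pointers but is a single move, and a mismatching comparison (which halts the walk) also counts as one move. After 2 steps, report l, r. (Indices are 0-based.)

l=2, r=16

l=0 r=18: 'z'=='z', l++,r--
l=1 r=17: 'y'=='y', l++,r--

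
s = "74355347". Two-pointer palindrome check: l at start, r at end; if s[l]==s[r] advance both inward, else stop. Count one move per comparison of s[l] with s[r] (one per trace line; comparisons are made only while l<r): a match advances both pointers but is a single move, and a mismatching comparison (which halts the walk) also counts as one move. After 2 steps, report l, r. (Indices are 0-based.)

l=2, r=5

l=0 r=7: '7'=='7', l++,r--
l=1 r=6: '4'=='4', l++,r--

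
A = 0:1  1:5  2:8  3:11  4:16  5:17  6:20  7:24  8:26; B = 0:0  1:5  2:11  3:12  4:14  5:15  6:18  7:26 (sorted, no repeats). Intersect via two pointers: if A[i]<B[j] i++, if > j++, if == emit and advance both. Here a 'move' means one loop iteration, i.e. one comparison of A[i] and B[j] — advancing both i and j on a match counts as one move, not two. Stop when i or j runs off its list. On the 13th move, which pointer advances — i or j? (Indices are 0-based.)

i

i=0 j=0: 1>0, j++
i=0 j=1: 1<5, i++
i=1 j=1: 5==5 emit, i++,j++
i=2 j=2: 8<11, i++
i=3 j=2: 11==11 emit, i++,j++
i=4 j=3: 16>12, j++
i=4 j=4: 16>14, j++
i=4 j=5: 16>15, j++
i=4 j=6: 16<18, i++
i=5 j=6: 17<18, i++
i=6 j=6: 20>18, j++
i=6 j=7: 20<26, i++
i=7 j=7: 24<26, i++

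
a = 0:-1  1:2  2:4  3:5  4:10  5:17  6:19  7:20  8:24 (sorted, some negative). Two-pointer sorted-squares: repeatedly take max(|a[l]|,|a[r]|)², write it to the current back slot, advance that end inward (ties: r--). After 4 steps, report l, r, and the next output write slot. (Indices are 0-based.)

l=0 r=8: |-1|<=|24| out[8]=576, r--
l=0 r=7: |-1|<=|20| out[7]=400, r--
l=0 r=6: |-1|<=|19| out[6]=361, r--
l=0 r=5: |-1|<=|17| out[5]=289, r--

l=0, r=4, next write slot=4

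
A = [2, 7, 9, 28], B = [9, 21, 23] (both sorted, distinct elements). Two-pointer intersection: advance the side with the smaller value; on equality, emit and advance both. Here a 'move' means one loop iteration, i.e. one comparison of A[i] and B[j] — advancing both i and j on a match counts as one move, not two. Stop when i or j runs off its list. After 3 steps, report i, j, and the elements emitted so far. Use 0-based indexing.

[i=0,j=0] 2<9 → i++
[i=1,j=0] 7<9 → i++
[i=2,j=0] 9==9 emit → i++,j++

i=3, j=1, emitted=[9]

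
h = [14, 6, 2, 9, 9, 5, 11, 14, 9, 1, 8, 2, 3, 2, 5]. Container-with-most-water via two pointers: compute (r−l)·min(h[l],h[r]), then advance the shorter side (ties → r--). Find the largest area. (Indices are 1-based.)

max area = 98

[1,15] min(14,5)*14=70 best=70 * → r--
[1,14] min(14,2)*13=26 best=70 → r--
[1,13] min(14,3)*12=36 best=70 → r--
[1,12] min(14,2)*11=22 best=70 → r--
[1,11] min(14,8)*10=80 best=80 * → r--
[1,10] min(14,1)*9=9 best=80 → r--
[1,9] min(14,9)*8=72 best=80 → r--
[1,8] min(14,14)*7=98 best=98 * → r--
[1,7] min(14,11)*6=66 best=98 → r--
[1,6] min(14,5)*5=25 best=98 → r--
[1,5] min(14,9)*4=36 best=98 → r--
[1,4] min(14,9)*3=27 best=98 → r--
[1,3] min(14,2)*2=4 best=98 → r--
[1,2] min(14,6)*1=6 best=98 → r--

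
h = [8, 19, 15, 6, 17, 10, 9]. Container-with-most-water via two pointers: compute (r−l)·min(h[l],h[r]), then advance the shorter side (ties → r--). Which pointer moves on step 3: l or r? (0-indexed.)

[0,6] min(8,9)*6=48 best=48 * → l++
[1,6] min(19,9)*5=45 best=48 → r--
[1,5] min(19,10)*4=40 best=48 → r--

r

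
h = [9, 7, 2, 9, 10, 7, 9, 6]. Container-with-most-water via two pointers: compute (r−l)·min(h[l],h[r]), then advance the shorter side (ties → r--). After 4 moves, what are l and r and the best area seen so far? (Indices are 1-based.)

l=2, r=5, best area=54

l=1 r=8: min(9,6)*7=42 best=42 *, r--
l=1 r=7: min(9,9)*6=54 best=54 *, r--
l=1 r=6: min(9,7)*5=35 best=54, r--
l=1 r=5: min(9,10)*4=36 best=54, l++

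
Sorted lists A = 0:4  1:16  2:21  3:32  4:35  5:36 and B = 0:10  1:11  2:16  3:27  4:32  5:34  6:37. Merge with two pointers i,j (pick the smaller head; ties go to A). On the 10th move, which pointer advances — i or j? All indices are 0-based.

j

i=0 j=0: A[i]=4<=B[j]=10 take 4, i++
i=1 j=0: A[i]=16>B[j]=10 take 10, j++
i=1 j=1: A[i]=16>B[j]=11 take 11, j++
i=1 j=2: A[i]=16<=B[j]=16 take 16, i++
i=2 j=2: A[i]=21>B[j]=16 take 16, j++
i=2 j=3: A[i]=21<=B[j]=27 take 21, i++
i=3 j=3: A[i]=32>B[j]=27 take 27, j++
i=3 j=4: A[i]=32<=B[j]=32 take 32, i++
i=4 j=4: A[i]=35>B[j]=32 take 32, j++
i=4 j=5: A[i]=35>B[j]=34 take 34, j++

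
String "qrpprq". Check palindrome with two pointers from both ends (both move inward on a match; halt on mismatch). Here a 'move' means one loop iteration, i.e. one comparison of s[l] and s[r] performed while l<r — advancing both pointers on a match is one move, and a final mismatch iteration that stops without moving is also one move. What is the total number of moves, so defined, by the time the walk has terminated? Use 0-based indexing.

[0,5] 'q'=='q' → l++,r--
[1,4] 'r'=='r' → l++,r--
[2,3] 'p'=='p' → l++,r--

3 moves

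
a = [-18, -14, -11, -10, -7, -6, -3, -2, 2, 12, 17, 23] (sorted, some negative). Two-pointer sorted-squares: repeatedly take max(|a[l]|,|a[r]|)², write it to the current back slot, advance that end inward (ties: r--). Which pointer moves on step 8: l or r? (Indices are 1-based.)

[1,12] |-18|<=|23| out[12]=529 → r--
[1,11] |-18|>|17| out[11]=324 → l++
[2,11] |-14|<=|17| out[10]=289 → r--
[2,10] |-14|>|12| out[9]=196 → l++
[3,10] |-11|<=|12| out[8]=144 → r--
[3,9] |-11|>|2| out[7]=121 → l++
[4,9] |-10|>|2| out[6]=100 → l++
[5,9] |-7|>|2| out[5]=49 → l++

l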